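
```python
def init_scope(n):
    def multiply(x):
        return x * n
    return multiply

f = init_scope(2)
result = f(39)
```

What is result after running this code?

Step 1: init_scope(2) returns multiply closure with n = 2.
Step 2: f(39) computes 39 * 2 = 78.
Step 3: result = 78

The answer is 78.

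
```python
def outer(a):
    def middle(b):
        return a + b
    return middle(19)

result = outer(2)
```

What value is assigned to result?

Step 1: outer(2) passes a = 2.
Step 2: middle(19) has b = 19, reads a = 2 from enclosing.
Step 3: result = 2 + 19 = 21

The answer is 21.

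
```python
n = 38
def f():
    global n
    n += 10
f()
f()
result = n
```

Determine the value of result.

Step 1: n = 38.
Step 2: First f(): n = 38 + 10 = 48.
Step 3: Second f(): n = 48 + 10 = 58. result = 58

The answer is 58.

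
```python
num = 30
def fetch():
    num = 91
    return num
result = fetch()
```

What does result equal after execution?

Step 1: Global num = 30.
Step 2: fetch() creates local num = 91, shadowing the global.
Step 3: Returns local num = 91. result = 91

The answer is 91.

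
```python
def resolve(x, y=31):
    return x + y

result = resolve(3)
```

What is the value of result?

Step 1: resolve(3) uses default y = 31.
Step 2: Returns 3 + 31 = 34.
Step 3: result = 34

The answer is 34.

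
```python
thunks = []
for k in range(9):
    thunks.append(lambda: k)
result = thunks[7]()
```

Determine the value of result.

Step 1: The loop creates 9 lambdas, all referencing the same variable k.
Step 2: After the loop, k = 8 (final value).
Step 3: thunks[7]() looks up k at call time and finds 8. This is the late binding gotcha. result = 8

The answer is 8.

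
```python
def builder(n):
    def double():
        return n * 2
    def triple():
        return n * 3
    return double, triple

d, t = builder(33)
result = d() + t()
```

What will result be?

Step 1: Both closures capture the same n = 33.
Step 2: d() = 33 * 2 = 66, t() = 33 * 3 = 99.
Step 3: result = 66 + 99 = 165

The answer is 165.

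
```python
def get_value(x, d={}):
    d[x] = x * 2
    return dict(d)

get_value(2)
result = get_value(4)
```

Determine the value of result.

Step 1: Mutable default dict is shared across calls.
Step 2: First call adds 2: 4. Second call adds 4: 8.
Step 3: result = {2: 4, 4: 8}

The answer is {2: 4, 4: 8}.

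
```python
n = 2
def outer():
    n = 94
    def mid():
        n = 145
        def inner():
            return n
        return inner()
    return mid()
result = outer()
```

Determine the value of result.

Step 1: Three levels of shadowing: global 2, outer 94, mid 145.
Step 2: inner() finds n = 145 in enclosing mid() scope.
Step 3: result = 145

The answer is 145.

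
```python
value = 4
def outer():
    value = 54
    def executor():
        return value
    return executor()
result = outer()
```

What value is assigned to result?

Step 1: value = 4 globally, but outer() defines value = 54 locally.
Step 2: executor() looks up value. Not in local scope, so checks enclosing scope (outer) and finds value = 54.
Step 3: result = 54

The answer is 54.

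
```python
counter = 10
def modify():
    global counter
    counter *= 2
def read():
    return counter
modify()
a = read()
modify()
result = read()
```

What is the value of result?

Step 1: counter = 10.
Step 2: First modify(): counter = 10 * 2 = 20.
Step 3: Second modify(): counter = 20 * 2 = 40.
Step 4: read() returns 40

The answer is 40.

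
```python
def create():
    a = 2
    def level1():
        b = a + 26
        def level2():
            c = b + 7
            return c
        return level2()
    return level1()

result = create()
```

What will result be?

Step 1: a = 2. b = a + 26 = 28.
Step 2: c = b + 7 = 28 + 7 = 35.
Step 3: result = 35

The answer is 35.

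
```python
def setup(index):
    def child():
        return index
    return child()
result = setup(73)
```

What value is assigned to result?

Step 1: setup(73) binds parameter index = 73.
Step 2: child() looks up index in enclosing scope and finds the parameter index = 73.
Step 3: result = 73

The answer is 73.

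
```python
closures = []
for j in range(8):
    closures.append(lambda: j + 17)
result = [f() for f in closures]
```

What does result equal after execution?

Step 1: All lambdas capture j by reference. After the loop, j = 7.
Step 2: Each call returns 7 + 17 = 24.
Step 3: result = [24, 24, 24, 24, 24, 24, 24, 24]

The answer is [24, 24, 24, 24, 24, 24, 24, 24].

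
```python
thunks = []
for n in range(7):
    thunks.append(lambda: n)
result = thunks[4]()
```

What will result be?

Step 1: The loop creates 7 lambdas, all referencing the same variable n.
Step 2: After the loop, n = 6 (final value).
Step 3: thunks[4]() looks up n at call time and finds 6. This is the late binding gotcha. result = 6

The answer is 6.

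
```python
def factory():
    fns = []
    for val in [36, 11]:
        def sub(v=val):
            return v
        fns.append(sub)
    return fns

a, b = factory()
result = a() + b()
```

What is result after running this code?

Step 1: Default argument v=val captures val at each iteration.
Step 2: a() returns 36 (captured at first iteration), b() returns 11 (captured at second).
Step 3: result = 36 + 11 = 47

The answer is 47.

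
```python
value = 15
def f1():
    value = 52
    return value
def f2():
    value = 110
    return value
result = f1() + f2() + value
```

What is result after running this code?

Step 1: Each function shadows global value with its own local.
Step 2: f1() returns 52, f2() returns 110.
Step 3: Global value = 15 is unchanged. result = 52 + 110 + 15 = 177

The answer is 177.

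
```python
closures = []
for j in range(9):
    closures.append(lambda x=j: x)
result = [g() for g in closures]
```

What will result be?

Step 1: Default arg x=j captures j at each iteration.
Step 2: Each lambda has its own default: 0, 1, ..., 8.
Step 3: result = [0, 1, 2, 3, 4, 5, 6, 7, 8]

The answer is [0, 1, 2, 3, 4, 5, 6, 7, 8].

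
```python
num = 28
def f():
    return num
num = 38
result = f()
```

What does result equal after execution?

Step 1: num is first set to 28, then reassigned to 38.
Step 2: f() is called after the reassignment, so it looks up the current global num = 38.
Step 3: result = 38

The answer is 38.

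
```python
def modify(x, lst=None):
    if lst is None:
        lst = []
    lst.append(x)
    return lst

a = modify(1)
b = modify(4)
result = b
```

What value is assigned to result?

Step 1: None default with guard creates a NEW list each call.
Step 2: a = [1] (fresh list). b = [4] (another fresh list).
Step 3: result = [4] (this is the fix for mutable default)

The answer is [4].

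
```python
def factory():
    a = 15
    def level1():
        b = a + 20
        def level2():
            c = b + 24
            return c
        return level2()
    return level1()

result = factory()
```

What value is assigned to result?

Step 1: a = 15. b = a + 20 = 35.
Step 2: c = b + 24 = 35 + 24 = 59.
Step 3: result = 59

The answer is 59.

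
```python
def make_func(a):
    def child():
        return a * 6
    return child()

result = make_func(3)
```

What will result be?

Step 1: make_func(3) binds parameter a = 3.
Step 2: child() accesses a = 3 from enclosing scope.
Step 3: result = 3 * 6 = 18

The answer is 18.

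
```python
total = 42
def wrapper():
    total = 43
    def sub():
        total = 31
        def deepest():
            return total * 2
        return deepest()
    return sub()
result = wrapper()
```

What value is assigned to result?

Step 1: deepest() looks up total through LEGB: not local, finds total = 31 in enclosing sub().
Step 2: Returns 31 * 2 = 62.
Step 3: result = 62

The answer is 62.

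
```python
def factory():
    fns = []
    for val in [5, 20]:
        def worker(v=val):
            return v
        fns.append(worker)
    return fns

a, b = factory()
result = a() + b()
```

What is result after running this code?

Step 1: Default argument v=val captures val at each iteration.
Step 2: a() returns 5 (captured at first iteration), b() returns 20 (captured at second).
Step 3: result = 5 + 20 = 25

The answer is 25.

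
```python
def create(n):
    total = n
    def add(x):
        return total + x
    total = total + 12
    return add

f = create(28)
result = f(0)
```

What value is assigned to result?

Step 1: create(28) sets total = 28, then total = 28 + 12 = 40.
Step 2: Closures capture by reference, so add sees total = 40.
Step 3: f(0) returns 40 + 0 = 40

The answer is 40.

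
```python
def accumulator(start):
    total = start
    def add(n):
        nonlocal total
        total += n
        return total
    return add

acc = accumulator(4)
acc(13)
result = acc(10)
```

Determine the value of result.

Step 1: accumulator(4) creates closure with total = 4.
Step 2: First acc(13): total = 4 + 13 = 17.
Step 3: Second acc(10): total = 17 + 10 = 27. result = 27

The answer is 27.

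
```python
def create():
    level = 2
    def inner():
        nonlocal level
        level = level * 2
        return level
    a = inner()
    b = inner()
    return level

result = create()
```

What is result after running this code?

Step 1: level starts at 2.
Step 2: First inner(): level = 2 * 2 = 4.
Step 3: Second inner(): level = 4 * 2 = 8.
Step 4: result = 8

The answer is 8.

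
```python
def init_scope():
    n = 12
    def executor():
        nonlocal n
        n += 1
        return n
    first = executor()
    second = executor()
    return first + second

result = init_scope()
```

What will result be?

Step 1: n starts at 12.
Step 2: First call: n = 12 + 1 = 13, returns 13.
Step 3: Second call: n = 13 + 1 = 14, returns 14.
Step 4: result = 13 + 14 = 27

The answer is 27.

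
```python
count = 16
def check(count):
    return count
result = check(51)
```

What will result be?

Step 1: Global count = 16.
Step 2: check(51) takes parameter count = 51, which shadows the global.
Step 3: result = 51

The answer is 51.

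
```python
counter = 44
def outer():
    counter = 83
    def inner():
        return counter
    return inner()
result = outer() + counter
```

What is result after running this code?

Step 1: Global counter = 44. outer() shadows with counter = 83.
Step 2: inner() returns enclosing counter = 83. outer() = 83.
Step 3: result = 83 + global counter (44) = 127

The answer is 127.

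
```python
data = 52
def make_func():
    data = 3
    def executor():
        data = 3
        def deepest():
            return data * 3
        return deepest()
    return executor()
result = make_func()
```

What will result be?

Step 1: deepest() looks up data through LEGB: not local, finds data = 3 in enclosing executor().
Step 2: Returns 3 * 3 = 9.
Step 3: result = 9

The answer is 9.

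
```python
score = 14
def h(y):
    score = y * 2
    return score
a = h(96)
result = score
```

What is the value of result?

Step 1: Global score = 14.
Step 2: h(96) creates local score = 96 * 2 = 192.
Step 3: Global score unchanged because no global keyword. result = 14

The answer is 14.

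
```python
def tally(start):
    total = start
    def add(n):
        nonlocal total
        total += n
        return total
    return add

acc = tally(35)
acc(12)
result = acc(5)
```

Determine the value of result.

Step 1: tally(35) creates closure with total = 35.
Step 2: First acc(12): total = 35 + 12 = 47.
Step 3: Second acc(5): total = 47 + 5 = 52. result = 52

The answer is 52.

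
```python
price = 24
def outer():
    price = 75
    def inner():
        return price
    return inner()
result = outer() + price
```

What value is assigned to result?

Step 1: Global price = 24. outer() shadows with price = 75.
Step 2: inner() returns enclosing price = 75. outer() = 75.
Step 3: result = 75 + global price (24) = 99

The answer is 99.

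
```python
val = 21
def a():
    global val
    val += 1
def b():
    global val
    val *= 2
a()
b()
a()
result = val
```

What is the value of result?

Step 1: val = 21.
Step 2: a(): val = 21 + 1 = 22.
Step 3: b(): val = 22 * 2 = 44.
Step 4: a(): val = 44 + 1 = 45

The answer is 45.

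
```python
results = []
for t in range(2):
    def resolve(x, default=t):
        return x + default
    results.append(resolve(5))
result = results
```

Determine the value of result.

Step 1: Default argument default=t is evaluated at function definition time.
Step 2: Each iteration creates resolve with default = current t value.
Step 3: resolve(5) returns 5 + default. results = [5, 6]

The answer is [5, 6].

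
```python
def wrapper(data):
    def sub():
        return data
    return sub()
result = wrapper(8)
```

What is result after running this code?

Step 1: wrapper(8) binds parameter data = 8.
Step 2: sub() looks up data in enclosing scope and finds the parameter data = 8.
Step 3: result = 8

The answer is 8.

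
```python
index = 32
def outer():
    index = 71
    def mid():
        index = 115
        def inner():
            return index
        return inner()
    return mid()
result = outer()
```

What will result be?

Step 1: Three levels of shadowing: global 32, outer 71, mid 115.
Step 2: inner() finds index = 115 in enclosing mid() scope.
Step 3: result = 115

The answer is 115.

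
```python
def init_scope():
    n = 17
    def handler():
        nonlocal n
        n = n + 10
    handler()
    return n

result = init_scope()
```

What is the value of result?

Step 1: init_scope() sets n = 17.
Step 2: handler() uses nonlocal to modify n in init_scope's scope: n = 17 + 10 = 27.
Step 3: init_scope() returns the modified n = 27

The answer is 27.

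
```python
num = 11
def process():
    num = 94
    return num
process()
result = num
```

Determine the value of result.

Step 1: num = 11 globally.
Step 2: process() creates a LOCAL num = 94 (no global keyword!).
Step 3: The global num is unchanged. result = 11

The answer is 11.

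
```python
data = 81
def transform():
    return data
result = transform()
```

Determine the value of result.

Step 1: data = 81 is defined in the global scope.
Step 2: transform() looks up data. No local data exists, so Python checks the global scope via LEGB rule and finds data = 81.
Step 3: result = 81

The answer is 81.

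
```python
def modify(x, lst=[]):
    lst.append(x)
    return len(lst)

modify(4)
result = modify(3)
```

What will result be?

Step 1: Mutable default list persists between calls.
Step 2: First call: lst = [4], len = 1. Second call: lst = [4, 3], len = 2.
Step 3: result = 2

The answer is 2.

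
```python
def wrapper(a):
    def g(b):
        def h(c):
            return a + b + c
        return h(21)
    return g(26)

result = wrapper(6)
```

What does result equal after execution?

Step 1: a = 6, b = 26, c = 21 across three nested scopes.
Step 2: h() accesses all three via LEGB rule.
Step 3: result = 6 + 26 + 21 = 53

The answer is 53.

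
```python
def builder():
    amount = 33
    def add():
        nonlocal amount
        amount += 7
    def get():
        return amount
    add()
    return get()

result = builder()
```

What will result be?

Step 1: amount = 33. add() modifies it via nonlocal, get() reads it.
Step 2: add() makes amount = 33 + 7 = 40.
Step 3: get() returns 40. result = 40

The answer is 40.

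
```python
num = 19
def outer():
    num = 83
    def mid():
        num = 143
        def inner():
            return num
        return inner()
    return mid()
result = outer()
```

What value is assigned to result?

Step 1: Three levels of shadowing: global 19, outer 83, mid 143.
Step 2: inner() finds num = 143 in enclosing mid() scope.
Step 3: result = 143

The answer is 143.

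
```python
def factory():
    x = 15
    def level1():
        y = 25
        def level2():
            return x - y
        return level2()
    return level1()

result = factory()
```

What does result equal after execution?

Step 1: x = 15 in factory. y = 25 in level1.
Step 2: level2() reads x = 15 and y = 25 from enclosing scopes.
Step 3: result = 15 - 25 = -10

The answer is -10.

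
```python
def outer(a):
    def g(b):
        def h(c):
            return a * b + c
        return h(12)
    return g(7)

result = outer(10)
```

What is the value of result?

Step 1: a = 10, b = 7, c = 12.
Step 2: h() computes a * b + c = 10 * 7 + 12 = 82.
Step 3: result = 82

The answer is 82.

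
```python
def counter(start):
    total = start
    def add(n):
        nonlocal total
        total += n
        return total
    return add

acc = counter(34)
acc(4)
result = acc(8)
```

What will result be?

Step 1: counter(34) creates closure with total = 34.
Step 2: First acc(4): total = 34 + 4 = 38.
Step 3: Second acc(8): total = 38 + 8 = 46. result = 46

The answer is 46.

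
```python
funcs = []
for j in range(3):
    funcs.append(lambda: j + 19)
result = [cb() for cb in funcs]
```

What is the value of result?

Step 1: All lambdas capture j by reference. After the loop, j = 2.
Step 2: Each call returns 2 + 19 = 21.
Step 3: result = [21, 21, 21]

The answer is [21, 21, 21].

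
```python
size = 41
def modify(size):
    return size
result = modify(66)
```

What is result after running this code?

Step 1: Global size = 41.
Step 2: modify(66) takes parameter size = 66, which shadows the global.
Step 3: result = 66

The answer is 66.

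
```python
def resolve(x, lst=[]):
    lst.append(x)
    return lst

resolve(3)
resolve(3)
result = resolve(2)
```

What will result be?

Step 1: Mutable default argument gotcha! The list [] is created once.
Step 2: Each call appends to the SAME list: [3], [3, 3], [3, 3, 2].
Step 3: result = [3, 3, 2]

The answer is [3, 3, 2].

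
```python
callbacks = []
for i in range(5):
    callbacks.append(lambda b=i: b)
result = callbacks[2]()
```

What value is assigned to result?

Step 1: Default argument b=i captures i's value at each iteration.
Step 2: callbacks[2] captured b = 2 when i was 2.
Step 3: result = 2

The answer is 2.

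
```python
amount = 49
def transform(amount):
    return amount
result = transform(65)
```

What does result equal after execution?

Step 1: Global amount = 49.
Step 2: transform(65) takes parameter amount = 65, which shadows the global.
Step 3: result = 65

The answer is 65.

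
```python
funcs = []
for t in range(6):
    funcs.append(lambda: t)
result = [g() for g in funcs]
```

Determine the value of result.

Step 1: All 6 lambdas share the same variable t.
Step 2: After the loop, t = 5.
Step 3: Each call returns 5. result = [5, 5, 5, 5, 5, 5]

The answer is [5, 5, 5, 5, 5, 5].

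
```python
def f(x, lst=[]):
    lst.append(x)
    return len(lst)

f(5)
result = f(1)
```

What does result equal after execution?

Step 1: Mutable default list persists between calls.
Step 2: First call: lst = [5], len = 1. Second call: lst = [5, 1], len = 2.
Step 3: result = 2

The answer is 2.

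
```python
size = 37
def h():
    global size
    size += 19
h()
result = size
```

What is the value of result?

Step 1: size = 37 globally.
Step 2: h() modifies global size: size += 19 = 56.
Step 3: result = 56

The answer is 56.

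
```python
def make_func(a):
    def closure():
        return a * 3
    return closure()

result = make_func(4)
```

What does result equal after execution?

Step 1: make_func(4) binds parameter a = 4.
Step 2: closure() accesses a = 4 from enclosing scope.
Step 3: result = 4 * 3 = 12

The answer is 12.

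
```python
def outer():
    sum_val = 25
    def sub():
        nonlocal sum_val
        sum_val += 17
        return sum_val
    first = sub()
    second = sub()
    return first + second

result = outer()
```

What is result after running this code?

Step 1: sum_val starts at 25.
Step 2: First call: sum_val = 25 + 17 = 42, returns 42.
Step 3: Second call: sum_val = 42 + 17 = 59, returns 59.
Step 4: result = 42 + 59 = 101

The answer is 101.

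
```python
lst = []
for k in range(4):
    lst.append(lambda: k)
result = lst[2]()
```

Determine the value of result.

Step 1: The loop creates 4 lambdas, all referencing the same variable k.
Step 2: After the loop, k = 3 (final value).
Step 3: lst[2]() looks up k at call time and finds 3. This is the late binding gotcha. result = 3

The answer is 3.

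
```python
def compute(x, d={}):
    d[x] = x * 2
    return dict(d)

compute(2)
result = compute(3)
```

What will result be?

Step 1: Mutable default dict is shared across calls.
Step 2: First call adds 2: 4. Second call adds 3: 6.
Step 3: result = {2: 4, 3: 6}

The answer is {2: 4, 3: 6}.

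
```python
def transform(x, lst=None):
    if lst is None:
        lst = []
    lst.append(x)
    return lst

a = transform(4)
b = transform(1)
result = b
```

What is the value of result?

Step 1: None default with guard creates a NEW list each call.
Step 2: a = [4] (fresh list). b = [1] (another fresh list).
Step 3: result = [1] (this is the fix for mutable default)

The answer is [1].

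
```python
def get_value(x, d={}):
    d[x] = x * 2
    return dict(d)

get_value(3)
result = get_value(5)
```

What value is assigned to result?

Step 1: Mutable default dict is shared across calls.
Step 2: First call adds 3: 6. Second call adds 5: 10.
Step 3: result = {3: 6, 5: 10}

The answer is {3: 6, 5: 10}.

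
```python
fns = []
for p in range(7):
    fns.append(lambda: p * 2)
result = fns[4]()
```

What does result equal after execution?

Step 1: All lambdas reference the same variable p (late binding).
Step 2: After the loop, p = 6. Every lambda returns p * 2.
Step 3: fns[4]() = 6 * 2 = 12

The answer is 12.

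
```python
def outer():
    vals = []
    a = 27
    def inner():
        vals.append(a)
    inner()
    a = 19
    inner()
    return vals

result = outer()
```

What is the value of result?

Step 1: a = 27. inner() appends current a to vals.
Step 2: First inner(): appends 27. Then a = 19.
Step 3: Second inner(): appends 19 (closure sees updated a). result = [27, 19]

The answer is [27, 19].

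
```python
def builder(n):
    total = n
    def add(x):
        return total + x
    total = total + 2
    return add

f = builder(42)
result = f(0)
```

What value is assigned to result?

Step 1: builder(42) sets total = 42, then total = 42 + 2 = 44.
Step 2: Closures capture by reference, so add sees total = 44.
Step 3: f(0) returns 44 + 0 = 44

The answer is 44.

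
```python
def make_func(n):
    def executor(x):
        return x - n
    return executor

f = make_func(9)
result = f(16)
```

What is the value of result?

Step 1: make_func(9) creates a closure capturing n = 9.
Step 2: f(16) computes 16 - 9 = 7.
Step 3: result = 7

The answer is 7.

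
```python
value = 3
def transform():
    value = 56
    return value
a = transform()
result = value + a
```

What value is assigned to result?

Step 1: Global value = 3. transform() returns local value = 56.
Step 2: a = 56. Global value still = 3.
Step 3: result = 3 + 56 = 59

The answer is 59.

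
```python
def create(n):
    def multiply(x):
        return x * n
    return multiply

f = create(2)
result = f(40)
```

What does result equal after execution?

Step 1: create(2) returns multiply closure with n = 2.
Step 2: f(40) computes 40 * 2 = 80.
Step 3: result = 80

The answer is 80.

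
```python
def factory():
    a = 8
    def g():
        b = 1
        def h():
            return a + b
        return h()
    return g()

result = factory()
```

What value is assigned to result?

Step 1: factory() defines a = 8. g() defines b = 1.
Step 2: h() accesses both from enclosing scopes: a = 8, b = 1.
Step 3: result = 8 + 1 = 9

The answer is 9.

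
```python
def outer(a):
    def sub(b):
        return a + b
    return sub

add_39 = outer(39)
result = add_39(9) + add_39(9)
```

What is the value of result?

Step 1: add_39 captures a = 39.
Step 2: add_39(9) = 39 + 9 = 48, called twice.
Step 3: result = 48 + 48 = 96

The answer is 96.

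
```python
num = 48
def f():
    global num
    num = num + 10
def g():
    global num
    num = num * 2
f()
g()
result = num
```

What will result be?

Step 1: num = 48.
Step 2: f() adds 10: num = 48 + 10 = 58.
Step 3: g() doubles: num = 58 * 2 = 116.
Step 4: result = 116

The answer is 116.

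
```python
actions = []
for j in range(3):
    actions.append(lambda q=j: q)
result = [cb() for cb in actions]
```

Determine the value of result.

Step 1: Default arg q=j captures j at each iteration.
Step 2: Each lambda has its own default: 0, 1, ..., 2.
Step 3: result = [0, 1, 2]

The answer is [0, 1, 2].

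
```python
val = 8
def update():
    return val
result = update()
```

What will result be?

Step 1: val = 8 is defined in the global scope.
Step 2: update() looks up val. No local val exists, so Python checks the global scope via LEGB rule and finds val = 8.
Step 3: result = 8

The answer is 8.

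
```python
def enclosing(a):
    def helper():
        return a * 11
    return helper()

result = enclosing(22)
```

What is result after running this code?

Step 1: enclosing(22) binds parameter a = 22.
Step 2: helper() accesses a = 22 from enclosing scope.
Step 3: result = 22 * 11 = 242

The answer is 242.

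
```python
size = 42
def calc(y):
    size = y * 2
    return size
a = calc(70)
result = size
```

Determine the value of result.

Step 1: Global size = 42.
Step 2: calc(70) creates local size = 70 * 2 = 140.
Step 3: Global size unchanged because no global keyword. result = 42

The answer is 42.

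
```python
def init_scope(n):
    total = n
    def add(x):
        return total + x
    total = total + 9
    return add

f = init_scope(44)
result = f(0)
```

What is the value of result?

Step 1: init_scope(44) sets total = 44, then total = 44 + 9 = 53.
Step 2: Closures capture by reference, so add sees total = 53.
Step 3: f(0) returns 53 + 0 = 53

The answer is 53.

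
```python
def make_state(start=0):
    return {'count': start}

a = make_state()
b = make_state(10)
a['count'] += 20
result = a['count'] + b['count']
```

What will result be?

Step 1: make_state() returns a new dict each call (immutable default 0).
Step 2: a = {'count': 0}, b = {'count': 10}.
Step 3: a['count'] += 20 = 20. result = 20 + 10 = 30

The answer is 30.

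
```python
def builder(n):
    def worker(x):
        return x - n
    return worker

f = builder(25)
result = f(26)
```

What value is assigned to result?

Step 1: builder(25) creates a closure capturing n = 25.
Step 2: f(26) computes 26 - 25 = 1.
Step 3: result = 1

The answer is 1.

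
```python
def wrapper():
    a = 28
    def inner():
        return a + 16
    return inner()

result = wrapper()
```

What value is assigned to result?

Step 1: wrapper() defines a = 28.
Step 2: inner() reads a = 28 from enclosing scope, returns 28 + 16 = 44.
Step 3: result = 44

The answer is 44.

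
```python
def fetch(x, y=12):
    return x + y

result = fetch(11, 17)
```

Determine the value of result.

Step 1: fetch(11, 17) overrides default y with 17.
Step 2: Returns 11 + 17 = 28.
Step 3: result = 28

The answer is 28.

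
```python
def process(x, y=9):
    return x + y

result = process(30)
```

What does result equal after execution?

Step 1: process(30) uses default y = 9.
Step 2: Returns 30 + 9 = 39.
Step 3: result = 39

The answer is 39.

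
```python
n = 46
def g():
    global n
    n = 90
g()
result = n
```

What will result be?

Step 1: n = 46 globally.
Step 2: g() declares global n and sets it to 90.
Step 3: After g(), global n = 90. result = 90

The answer is 90.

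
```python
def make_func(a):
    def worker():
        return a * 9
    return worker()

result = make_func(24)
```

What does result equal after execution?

Step 1: make_func(24) binds parameter a = 24.
Step 2: worker() accesses a = 24 from enclosing scope.
Step 3: result = 24 * 9 = 216

The answer is 216.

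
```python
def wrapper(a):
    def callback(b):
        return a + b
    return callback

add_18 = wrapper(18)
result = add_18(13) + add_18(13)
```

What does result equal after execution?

Step 1: add_18 captures a = 18.
Step 2: add_18(13) = 18 + 13 = 31, called twice.
Step 3: result = 31 + 31 = 62

The answer is 62.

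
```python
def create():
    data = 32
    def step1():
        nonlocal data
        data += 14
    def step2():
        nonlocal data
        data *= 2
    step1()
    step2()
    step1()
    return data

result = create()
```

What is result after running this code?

Step 1: data = 32.
Step 2: step1(): data = 32 + 14 = 46.
Step 3: step2(): data = 46 * 2 = 92.
Step 4: step1(): data = 92 + 14 = 106. result = 106

The answer is 106.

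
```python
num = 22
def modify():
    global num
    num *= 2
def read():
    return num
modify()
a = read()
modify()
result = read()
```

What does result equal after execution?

Step 1: num = 22.
Step 2: First modify(): num = 22 * 2 = 44.
Step 3: Second modify(): num = 44 * 2 = 88.
Step 4: read() returns 88

The answer is 88.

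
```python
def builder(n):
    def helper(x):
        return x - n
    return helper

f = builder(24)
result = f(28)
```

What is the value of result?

Step 1: builder(24) creates a closure capturing n = 24.
Step 2: f(28) computes 28 - 24 = 4.
Step 3: result = 4

The answer is 4.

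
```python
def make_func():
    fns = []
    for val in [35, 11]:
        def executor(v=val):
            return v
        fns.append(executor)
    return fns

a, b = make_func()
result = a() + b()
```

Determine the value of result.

Step 1: Default argument v=val captures val at each iteration.
Step 2: a() returns 35 (captured at first iteration), b() returns 11 (captured at second).
Step 3: result = 35 + 11 = 46

The answer is 46.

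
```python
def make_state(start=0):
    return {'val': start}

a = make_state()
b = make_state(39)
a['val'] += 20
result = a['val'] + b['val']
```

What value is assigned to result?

Step 1: make_state() returns a new dict each call (immutable default 0).
Step 2: a = {'val': 0}, b = {'val': 39}.
Step 3: a['val'] += 20 = 20. result = 20 + 39 = 59

The answer is 59.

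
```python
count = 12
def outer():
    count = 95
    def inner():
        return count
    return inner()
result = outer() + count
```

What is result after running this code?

Step 1: Global count = 12. outer() shadows with count = 95.
Step 2: inner() returns enclosing count = 95. outer() = 95.
Step 3: result = 95 + global count (12) = 107

The answer is 107.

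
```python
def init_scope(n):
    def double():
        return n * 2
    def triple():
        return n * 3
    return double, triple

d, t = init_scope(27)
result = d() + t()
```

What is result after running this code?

Step 1: Both closures capture the same n = 27.
Step 2: d() = 27 * 2 = 54, t() = 27 * 3 = 81.
Step 3: result = 54 + 81 = 135

The answer is 135.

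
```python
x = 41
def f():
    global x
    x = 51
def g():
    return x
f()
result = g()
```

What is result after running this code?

Step 1: x = 41.
Step 2: f() sets global x = 51.
Step 3: g() reads global x = 51. result = 51

The answer is 51.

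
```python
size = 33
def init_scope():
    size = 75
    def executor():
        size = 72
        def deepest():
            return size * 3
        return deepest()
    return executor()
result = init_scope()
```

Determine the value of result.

Step 1: deepest() looks up size through LEGB: not local, finds size = 72 in enclosing executor().
Step 2: Returns 72 * 3 = 216.
Step 3: result = 216

The answer is 216.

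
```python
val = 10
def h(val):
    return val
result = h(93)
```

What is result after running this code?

Step 1: Global val = 10.
Step 2: h(93) takes parameter val = 93, which shadows the global.
Step 3: result = 93

The answer is 93.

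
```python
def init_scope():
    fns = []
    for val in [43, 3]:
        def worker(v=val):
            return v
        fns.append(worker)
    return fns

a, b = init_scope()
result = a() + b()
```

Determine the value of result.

Step 1: Default argument v=val captures val at each iteration.
Step 2: a() returns 43 (captured at first iteration), b() returns 3 (captured at second).
Step 3: result = 43 + 3 = 46

The answer is 46.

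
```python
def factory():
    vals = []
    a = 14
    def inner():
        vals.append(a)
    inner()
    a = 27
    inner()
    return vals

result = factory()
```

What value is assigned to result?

Step 1: a = 14. inner() appends current a to vals.
Step 2: First inner(): appends 14. Then a = 27.
Step 3: Second inner(): appends 27 (closure sees updated a). result = [14, 27]

The answer is [14, 27].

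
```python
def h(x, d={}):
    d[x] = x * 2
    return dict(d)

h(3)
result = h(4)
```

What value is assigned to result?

Step 1: Mutable default dict is shared across calls.
Step 2: First call adds 3: 6. Second call adds 4: 8.
Step 3: result = {3: 6, 4: 8}

The answer is {3: 6, 4: 8}.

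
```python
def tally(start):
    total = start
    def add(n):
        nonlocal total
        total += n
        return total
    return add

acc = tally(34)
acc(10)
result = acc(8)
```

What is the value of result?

Step 1: tally(34) creates closure with total = 34.
Step 2: First acc(10): total = 34 + 10 = 44.
Step 3: Second acc(8): total = 44 + 8 = 52. result = 52

The answer is 52.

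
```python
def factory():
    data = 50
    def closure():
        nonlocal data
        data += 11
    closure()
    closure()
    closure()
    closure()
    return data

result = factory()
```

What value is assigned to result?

Step 1: data starts at 50.
Step 2: closure() is called 4 times, each adding 11.
Step 3: data = 50 + 11 * 4 = 94

The answer is 94.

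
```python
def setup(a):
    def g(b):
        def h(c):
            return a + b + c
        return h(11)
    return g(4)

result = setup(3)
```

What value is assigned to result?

Step 1: a = 3, b = 4, c = 11 across three nested scopes.
Step 2: h() accesses all three via LEGB rule.
Step 3: result = 3 + 4 + 11 = 18

The answer is 18.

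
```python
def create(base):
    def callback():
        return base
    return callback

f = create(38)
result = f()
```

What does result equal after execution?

Step 1: create(38) creates closure capturing base = 38.
Step 2: f() returns the captured base = 38.
Step 3: result = 38

The answer is 38.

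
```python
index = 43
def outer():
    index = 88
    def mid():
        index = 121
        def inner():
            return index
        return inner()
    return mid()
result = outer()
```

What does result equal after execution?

Step 1: Three levels of shadowing: global 43, outer 88, mid 121.
Step 2: inner() finds index = 121 in enclosing mid() scope.
Step 3: result = 121

The answer is 121.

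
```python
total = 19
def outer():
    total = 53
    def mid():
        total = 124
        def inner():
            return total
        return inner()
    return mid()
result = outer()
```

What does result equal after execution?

Step 1: Three levels of shadowing: global 19, outer 53, mid 124.
Step 2: inner() finds total = 124 in enclosing mid() scope.
Step 3: result = 124

The answer is 124.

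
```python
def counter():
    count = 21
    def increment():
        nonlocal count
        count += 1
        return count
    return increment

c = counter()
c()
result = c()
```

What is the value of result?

Step 1: counter() creates closure with count = 21.
Step 2: Each c() call increments count via nonlocal. After 2 calls: 21 + 2 = 23.
Step 3: result = 23

The answer is 23.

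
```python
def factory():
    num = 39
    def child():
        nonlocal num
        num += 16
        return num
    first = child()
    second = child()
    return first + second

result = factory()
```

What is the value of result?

Step 1: num starts at 39.
Step 2: First call: num = 39 + 16 = 55, returns 55.
Step 3: Second call: num = 55 + 16 = 71, returns 71.
Step 4: result = 55 + 71 = 126

The answer is 126.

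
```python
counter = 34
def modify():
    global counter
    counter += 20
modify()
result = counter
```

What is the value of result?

Step 1: counter = 34 globally.
Step 2: modify() modifies global counter: counter += 20 = 54.
Step 3: result = 54

The answer is 54.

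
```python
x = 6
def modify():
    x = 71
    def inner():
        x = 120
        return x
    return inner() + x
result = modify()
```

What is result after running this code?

Step 1: modify() has local x = 71. inner() has local x = 120.
Step 2: inner() returns its local x = 120.
Step 3: modify() returns 120 + its own x (71) = 191

The answer is 191.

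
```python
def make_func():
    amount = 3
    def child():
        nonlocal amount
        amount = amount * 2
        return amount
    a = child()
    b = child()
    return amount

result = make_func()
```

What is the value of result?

Step 1: amount starts at 3.
Step 2: First child(): amount = 3 * 2 = 6.
Step 3: Second child(): amount = 6 * 2 = 12.
Step 4: result = 12

The answer is 12.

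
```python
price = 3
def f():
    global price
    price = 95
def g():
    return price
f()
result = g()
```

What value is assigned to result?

Step 1: price = 3.
Step 2: f() sets global price = 95.
Step 3: g() reads global price = 95. result = 95

The answer is 95.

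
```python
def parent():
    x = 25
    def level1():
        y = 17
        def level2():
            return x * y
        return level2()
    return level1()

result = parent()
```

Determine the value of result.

Step 1: x = 25 in parent. y = 17 in level1.
Step 2: level2() reads x = 25 and y = 17 from enclosing scopes.
Step 3: result = 25 * 17 = 425

The answer is 425.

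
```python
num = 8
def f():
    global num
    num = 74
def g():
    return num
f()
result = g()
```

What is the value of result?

Step 1: num = 8.
Step 2: f() sets global num = 74.
Step 3: g() reads global num = 74. result = 74

The answer is 74.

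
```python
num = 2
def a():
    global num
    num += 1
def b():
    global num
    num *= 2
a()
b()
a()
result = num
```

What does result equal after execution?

Step 1: num = 2.
Step 2: a(): num = 2 + 1 = 3.
Step 3: b(): num = 3 * 2 = 6.
Step 4: a(): num = 6 + 1 = 7

The answer is 7.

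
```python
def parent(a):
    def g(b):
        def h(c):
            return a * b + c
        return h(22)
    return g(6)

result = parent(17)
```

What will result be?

Step 1: a = 17, b = 6, c = 22.
Step 2: h() computes a * b + c = 17 * 6 + 22 = 124.
Step 3: result = 124

The answer is 124.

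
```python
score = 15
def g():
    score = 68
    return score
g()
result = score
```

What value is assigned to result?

Step 1: Global score = 15.
Step 2: g() creates local score = 68 (shadow, not modification).
Step 3: After g() returns, global score is unchanged. result = 15

The answer is 15.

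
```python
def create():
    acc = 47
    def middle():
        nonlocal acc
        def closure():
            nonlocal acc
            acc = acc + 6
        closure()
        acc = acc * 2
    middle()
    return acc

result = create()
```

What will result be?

Step 1: acc = 47.
Step 2: closure() adds 6: acc = 47 + 6 = 53.
Step 3: middle() doubles: acc = 53 * 2 = 106.
Step 4: result = 106

The answer is 106.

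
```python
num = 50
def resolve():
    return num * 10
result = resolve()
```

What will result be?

Step 1: num = 50 is defined globally.
Step 2: resolve() looks up num from global scope = 50, then computes 50 * 10 = 500.
Step 3: result = 500

The answer is 500.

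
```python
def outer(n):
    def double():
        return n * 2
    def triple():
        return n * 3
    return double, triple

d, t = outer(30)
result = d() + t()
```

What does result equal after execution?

Step 1: Both closures capture the same n = 30.
Step 2: d() = 30 * 2 = 60, t() = 30 * 3 = 90.
Step 3: result = 60 + 90 = 150

The answer is 150.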